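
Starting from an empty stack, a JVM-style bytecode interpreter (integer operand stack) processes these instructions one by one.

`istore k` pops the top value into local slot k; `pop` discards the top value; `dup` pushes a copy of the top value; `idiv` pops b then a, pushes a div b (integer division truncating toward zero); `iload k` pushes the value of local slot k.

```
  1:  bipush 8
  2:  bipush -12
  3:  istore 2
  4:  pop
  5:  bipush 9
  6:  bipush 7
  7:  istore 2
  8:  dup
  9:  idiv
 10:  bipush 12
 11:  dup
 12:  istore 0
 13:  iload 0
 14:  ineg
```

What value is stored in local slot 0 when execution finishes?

bipush 8   → [8]
bipush -12 → [8, -12]
istore 2   → [8]
pop        → []
bipush 9   → [9]
bipush 7   → [9, 7]
istore 2   → [9]
dup        → [9, 9]
idiv       → [1]
bipush 12  → [1, 12]
dup        → [1, 12, 12]
istore 0   → [1, 12]
iload 0    → [1, 12, 12]
ineg       → [1, 12, -12]

12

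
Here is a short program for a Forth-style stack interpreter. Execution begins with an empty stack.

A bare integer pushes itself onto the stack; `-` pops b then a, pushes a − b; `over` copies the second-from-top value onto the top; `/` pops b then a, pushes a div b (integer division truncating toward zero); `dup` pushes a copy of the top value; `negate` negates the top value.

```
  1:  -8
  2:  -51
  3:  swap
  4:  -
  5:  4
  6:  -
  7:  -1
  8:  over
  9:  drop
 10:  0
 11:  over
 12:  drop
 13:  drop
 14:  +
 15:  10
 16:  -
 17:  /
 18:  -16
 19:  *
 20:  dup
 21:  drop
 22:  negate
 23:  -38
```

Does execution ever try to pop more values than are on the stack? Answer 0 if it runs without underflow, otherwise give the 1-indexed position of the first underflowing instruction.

17

-8   -> [-8]
-51  -> [-8, -51]
swap -> [-51, -8]
-    -> [-43]
4    -> [-43, 4]
-    -> [-47]
-1   -> [-47, -1]
over -> [-47, -1, -47]
drop -> [-47, -1]
0    -> [-47, -1, 0]
over -> [-47, -1, 0, -1]
drop -> [-47, -1, 0]
drop -> [-47, -1]
+    -> [-48]
10   -> [-48, 10]
-    -> [-58]
/  — needs 2 operands, stack has 1 → underflow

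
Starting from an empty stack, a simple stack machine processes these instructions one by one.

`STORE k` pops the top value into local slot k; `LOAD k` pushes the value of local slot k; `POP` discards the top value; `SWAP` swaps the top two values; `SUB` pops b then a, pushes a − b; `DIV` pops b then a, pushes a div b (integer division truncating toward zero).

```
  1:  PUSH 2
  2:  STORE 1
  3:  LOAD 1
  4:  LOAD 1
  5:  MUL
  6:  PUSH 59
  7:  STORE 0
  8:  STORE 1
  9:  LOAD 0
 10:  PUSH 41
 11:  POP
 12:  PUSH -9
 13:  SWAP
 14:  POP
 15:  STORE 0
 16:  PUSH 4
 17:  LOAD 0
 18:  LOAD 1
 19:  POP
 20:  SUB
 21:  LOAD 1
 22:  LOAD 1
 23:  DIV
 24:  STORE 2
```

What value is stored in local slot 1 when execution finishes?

4

PUSH 2  → 2
STORE 1 → (empty)
LOAD 1  → 2
LOAD 1  → 2 2
MUL     → 4
PUSH 59 → 4 59
STORE 0 → 4
STORE 1 → (empty)
LOAD 0  → 59
PUSH 41 → 59 41
POP     → 59
PUSH -9 → 59 -9
SWAP    → -9 59
POP     → -9
STORE 0 → (empty)
PUSH 4  → 4
LOAD 0  → 4 -9
LOAD 1  → 4 -9 4
POP     → 4 -9
SUB     → 13
LOAD 1  → 13 4
LOAD 1  → 13 4 4
DIV     → 13 1
STORE 2 → 13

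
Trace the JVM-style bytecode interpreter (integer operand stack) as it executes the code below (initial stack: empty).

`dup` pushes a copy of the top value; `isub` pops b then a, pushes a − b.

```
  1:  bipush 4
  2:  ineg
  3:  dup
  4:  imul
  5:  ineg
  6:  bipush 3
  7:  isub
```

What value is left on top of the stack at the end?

bipush 4 : 4
ineg     : -4
dup      : -4 -4
imul     : 16
ineg     : -16
bipush 3 : -16 3
isub     : -19

-19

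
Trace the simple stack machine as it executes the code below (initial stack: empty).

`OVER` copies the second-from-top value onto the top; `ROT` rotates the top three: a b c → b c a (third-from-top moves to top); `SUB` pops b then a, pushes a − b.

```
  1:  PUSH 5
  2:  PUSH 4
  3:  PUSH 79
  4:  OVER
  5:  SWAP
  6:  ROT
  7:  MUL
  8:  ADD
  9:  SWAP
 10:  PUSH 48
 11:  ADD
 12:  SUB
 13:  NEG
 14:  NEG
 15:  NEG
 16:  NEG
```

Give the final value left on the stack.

267

PUSH 5  -> [5]
PUSH 4  -> [5, 4]
PUSH 79 -> [5, 4, 79]
OVER    -> [5, 4, 79, 4]
SWAP    -> [5, 4, 4, 79]
ROT     -> [5, 4, 79, 4]
MUL     -> [5, 4, 316]
ADD     -> [5, 320]
SWAP    -> [320, 5]
PUSH 48 -> [320, 5, 48]
ADD     -> [320, 53]
SUB     -> [267]
NEG     -> [-267]
NEG     -> [267]
NEG     -> [-267]
NEG     -> [267]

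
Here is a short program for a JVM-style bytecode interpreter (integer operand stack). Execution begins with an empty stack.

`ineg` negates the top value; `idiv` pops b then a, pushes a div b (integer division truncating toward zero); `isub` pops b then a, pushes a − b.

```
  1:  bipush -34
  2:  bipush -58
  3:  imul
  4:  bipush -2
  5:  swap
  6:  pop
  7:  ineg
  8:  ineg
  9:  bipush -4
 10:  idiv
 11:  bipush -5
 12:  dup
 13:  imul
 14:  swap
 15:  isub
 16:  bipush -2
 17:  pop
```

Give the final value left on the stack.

bipush -34 -> -34
bipush -58 -> -34 -58
imul       -> 1972
bipush -2  -> 1972 -2
swap       -> -2 1972
pop        -> -2
ineg       -> 2
ineg       -> -2
bipush -4  -> -2 -4
idiv       -> 0
bipush -5  -> 0 -5
dup        -> 0 -5 -5
imul       -> 0 25
swap       -> 25 0
isub       -> 25
bipush -2  -> 25 -2
pop        -> 25

25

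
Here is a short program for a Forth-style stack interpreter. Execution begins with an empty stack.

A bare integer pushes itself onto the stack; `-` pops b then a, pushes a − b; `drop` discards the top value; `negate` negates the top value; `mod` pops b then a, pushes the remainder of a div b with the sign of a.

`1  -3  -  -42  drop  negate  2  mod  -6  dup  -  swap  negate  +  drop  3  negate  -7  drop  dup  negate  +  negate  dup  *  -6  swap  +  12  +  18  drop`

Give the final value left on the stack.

1      : [1]
-3     : [1, -3]
-      : [4]
-42    : [4, -42]
drop   : [4]
negate : [-4]
2      : [-4, 2]
mod    : [0]
-6     : [0, -6]
dup    : [0, -6, -6]
-      : [0, 0]
swap   : [0, 0]
negate : [0, 0]
+      : [0]
drop   : []
3      : [3]
negate : [-3]
-7     : [-3, -7]
drop   : [-3]
dup    : [-3, -3]
negate : [-3, 3]
+      : [0]
negate : [0]
dup    : [0, 0]
*      : [0]
-6     : [0, -6]
swap   : [-6, 0]
+      : [-6]
12     : [-6, 12]
+      : [6]
18     : [6, 18]
drop   : [6]

6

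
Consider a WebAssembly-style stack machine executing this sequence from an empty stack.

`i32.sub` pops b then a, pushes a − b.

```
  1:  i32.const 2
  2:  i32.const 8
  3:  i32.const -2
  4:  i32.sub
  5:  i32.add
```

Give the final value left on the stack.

i32.const 2  -> 2
i32.const 8  -> 2 8
i32.const -2 -> 2 8 -2
i32.sub      -> 2 10
i32.add      -> 12

12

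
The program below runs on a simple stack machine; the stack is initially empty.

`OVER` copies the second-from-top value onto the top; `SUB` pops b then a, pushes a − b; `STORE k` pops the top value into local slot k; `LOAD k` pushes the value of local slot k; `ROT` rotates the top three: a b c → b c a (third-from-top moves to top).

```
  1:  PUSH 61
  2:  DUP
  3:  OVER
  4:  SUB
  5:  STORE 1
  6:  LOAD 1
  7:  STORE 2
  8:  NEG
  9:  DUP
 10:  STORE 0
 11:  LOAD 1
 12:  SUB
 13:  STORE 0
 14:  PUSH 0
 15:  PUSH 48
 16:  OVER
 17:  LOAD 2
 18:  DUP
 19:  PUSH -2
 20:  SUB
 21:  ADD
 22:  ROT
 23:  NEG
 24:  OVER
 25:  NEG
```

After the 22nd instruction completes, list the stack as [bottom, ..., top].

[0, 0, 2, 48]

PUSH 61 -> [61]
DUP     -> [61, 61]
OVER    -> [61, 61, 61]
SUB     -> [61, 0]
STORE 1 -> [61]
LOAD 1  -> [61, 0]
STORE 2 -> [61]
NEG     -> [-61]
DUP     -> [-61, -61]
STORE 0 -> [-61]
LOAD 1  -> [-61, 0]
SUB     -> [-61]
STORE 0 -> []
PUSH 0  -> [0]
PUSH 48 -> [0, 48]
OVER    -> [0, 48, 0]
LOAD 2  -> [0, 48, 0, 0]
DUP     -> [0, 48, 0, 0, 0]
PUSH -2 -> [0, 48, 0, 0, 0, -2]
SUB     -> [0, 48, 0, 0, 2]
ADD     -> [0, 48, 0, 2]
ROT     -> [0, 0, 2, 48]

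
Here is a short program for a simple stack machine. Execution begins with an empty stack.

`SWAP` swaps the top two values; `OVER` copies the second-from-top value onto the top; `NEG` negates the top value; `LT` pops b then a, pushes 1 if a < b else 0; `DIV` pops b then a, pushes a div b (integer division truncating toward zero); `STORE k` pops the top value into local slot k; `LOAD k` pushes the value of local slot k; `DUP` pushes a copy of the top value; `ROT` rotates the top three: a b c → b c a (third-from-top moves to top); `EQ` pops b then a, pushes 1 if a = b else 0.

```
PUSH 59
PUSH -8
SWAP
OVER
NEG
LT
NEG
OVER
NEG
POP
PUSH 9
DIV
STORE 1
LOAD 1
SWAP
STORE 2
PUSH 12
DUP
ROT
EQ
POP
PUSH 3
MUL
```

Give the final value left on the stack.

36

PUSH 59  59
PUSH -8  59 -8
SWAP     -8 59
OVER     -8 59 -8
NEG      -8 59 8
LT       -8 0
NEG      -8 0
OVER     -8 0 -8
NEG      -8 0 8
POP      -8 0
PUSH 9   -8 0 9
DIV      -8 0
STORE 1  -8
LOAD 1   -8 0
SWAP     0 -8
STORE 2  0
PUSH 12  0 12
DUP      0 12 12
ROT      12 12 0
EQ       12 0
POP      12
PUSH 3   12 3
MUL      36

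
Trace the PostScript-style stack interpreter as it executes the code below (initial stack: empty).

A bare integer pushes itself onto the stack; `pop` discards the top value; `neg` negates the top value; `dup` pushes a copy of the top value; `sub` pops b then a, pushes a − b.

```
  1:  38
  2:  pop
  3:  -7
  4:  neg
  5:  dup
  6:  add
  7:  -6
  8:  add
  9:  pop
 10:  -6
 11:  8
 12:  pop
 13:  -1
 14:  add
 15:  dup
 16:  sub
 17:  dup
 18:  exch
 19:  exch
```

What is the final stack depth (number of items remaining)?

38   → [38]
pop  → []
-7   → [-7]
neg  → [7]
dup  → [7, 7]
add  → [14]
-6   → [14, -6]
add  → [8]
pop  → []
-6   → [-6]
8    → [-6, 8]
pop  → [-6]
-1   → [-6, -1]
add  → [-7]
dup  → [-7, -7]
sub  → [0]
dup  → [0, 0]
exch → [0, 0]
exch → [0, 0]

2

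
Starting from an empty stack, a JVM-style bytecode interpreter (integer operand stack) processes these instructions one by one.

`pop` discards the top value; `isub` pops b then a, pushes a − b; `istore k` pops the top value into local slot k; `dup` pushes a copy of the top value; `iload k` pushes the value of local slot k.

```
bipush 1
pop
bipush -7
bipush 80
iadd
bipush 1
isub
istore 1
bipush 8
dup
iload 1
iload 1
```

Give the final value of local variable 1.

72

bipush 1  : [1]
pop       : []
bipush -7 : [-7]
bipush 80 : [-7, 80]
iadd      : [73]
bipush 1  : [73, 1]
isub      : [72]
istore 1  : []
bipush 8  : [8]
dup       : [8, 8]
iload 1   : [8, 8, 72]
iload 1   : [8, 8, 72, 72]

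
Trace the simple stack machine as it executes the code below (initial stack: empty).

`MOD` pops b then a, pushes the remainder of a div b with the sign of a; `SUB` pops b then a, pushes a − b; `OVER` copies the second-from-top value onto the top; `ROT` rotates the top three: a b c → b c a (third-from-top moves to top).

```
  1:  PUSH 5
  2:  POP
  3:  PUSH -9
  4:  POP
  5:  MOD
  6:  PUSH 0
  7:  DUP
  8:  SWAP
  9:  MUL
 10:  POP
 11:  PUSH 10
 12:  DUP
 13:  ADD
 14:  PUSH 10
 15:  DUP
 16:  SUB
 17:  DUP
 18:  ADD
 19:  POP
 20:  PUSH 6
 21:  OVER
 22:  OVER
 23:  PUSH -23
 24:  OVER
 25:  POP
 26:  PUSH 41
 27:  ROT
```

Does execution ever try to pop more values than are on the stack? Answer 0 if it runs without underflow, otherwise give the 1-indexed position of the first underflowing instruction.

PUSH 5   [5]
POP      []
PUSH -9  [-9]
POP      []
MOD  — needs 2 operands, stack has 0 → underflow

5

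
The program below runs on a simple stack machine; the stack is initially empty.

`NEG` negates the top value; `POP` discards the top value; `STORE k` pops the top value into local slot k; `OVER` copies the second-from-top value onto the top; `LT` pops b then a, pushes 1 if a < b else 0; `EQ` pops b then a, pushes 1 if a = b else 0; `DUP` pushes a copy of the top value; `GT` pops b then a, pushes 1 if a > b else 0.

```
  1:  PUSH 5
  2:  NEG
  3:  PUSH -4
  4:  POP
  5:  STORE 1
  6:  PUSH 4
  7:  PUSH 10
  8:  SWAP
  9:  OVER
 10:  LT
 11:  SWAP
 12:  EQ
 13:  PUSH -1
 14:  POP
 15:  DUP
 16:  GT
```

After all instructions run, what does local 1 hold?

-5

PUSH 5  → 5
NEG     → -5
PUSH -4 → -5 -4
POP     → -5
STORE 1 → (empty)
PUSH 4  → 4
PUSH 10 → 4 10
SWAP    → 10 4
OVER    → 10 4 10
LT      → 10 1
SWAP    → 1 10
EQ      → 0
PUSH -1 → 0 -1
POP     → 0
DUP     → 0 0
GT      → 0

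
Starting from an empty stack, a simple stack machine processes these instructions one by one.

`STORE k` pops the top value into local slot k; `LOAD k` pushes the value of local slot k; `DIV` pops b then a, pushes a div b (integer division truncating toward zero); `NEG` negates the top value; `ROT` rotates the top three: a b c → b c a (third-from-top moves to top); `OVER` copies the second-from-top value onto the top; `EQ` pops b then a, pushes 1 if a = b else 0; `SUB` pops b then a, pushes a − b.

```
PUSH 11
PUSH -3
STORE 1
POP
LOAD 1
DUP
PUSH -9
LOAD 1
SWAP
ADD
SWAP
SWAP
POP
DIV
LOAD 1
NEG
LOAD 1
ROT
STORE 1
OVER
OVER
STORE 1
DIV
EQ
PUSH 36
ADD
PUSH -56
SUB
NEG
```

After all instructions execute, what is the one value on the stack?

-92

PUSH 11  : [11]
PUSH -3  : [11, -3]
STORE 1  : [11]
POP      : []
LOAD 1   : [-3]
DUP      : [-3, -3]
PUSH -9  : [-3, -3, -9]
LOAD 1   : [-3, -3, -9, -3]
SWAP     : [-3, -3, -3, -9]
ADD      : [-3, -3, -12]
SWAP     : [-3, -12, -3]
SWAP     : [-3, -3, -12]
POP      : [-3, -3]
DIV      : [1]
LOAD 1   : [1, -3]
NEG      : [1, 3]
LOAD 1   : [1, 3, -3]
ROT      : [3, -3, 1]
STORE 1  : [3, -3]
OVER     : [3, -3, 3]
OVER     : [3, -3, 3, -3]
STORE 1  : [3, -3, 3]
DIV      : [3, -1]
EQ       : [0]
PUSH 36  : [0, 36]
ADD      : [36]
PUSH -56 : [36, -56]
SUB      : [92]
NEG      : [-92]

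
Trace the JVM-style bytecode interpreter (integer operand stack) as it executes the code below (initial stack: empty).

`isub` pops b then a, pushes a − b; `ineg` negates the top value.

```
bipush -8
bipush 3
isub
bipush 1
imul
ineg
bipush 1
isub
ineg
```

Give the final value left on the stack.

-10

bipush -8 -> -8
bipush 3  -> -8 3
isub      -> -11
bipush 1  -> -11 1
imul      -> -11
ineg      -> 11
bipush 1  -> 11 1
isub      -> 10
ineg      -> -10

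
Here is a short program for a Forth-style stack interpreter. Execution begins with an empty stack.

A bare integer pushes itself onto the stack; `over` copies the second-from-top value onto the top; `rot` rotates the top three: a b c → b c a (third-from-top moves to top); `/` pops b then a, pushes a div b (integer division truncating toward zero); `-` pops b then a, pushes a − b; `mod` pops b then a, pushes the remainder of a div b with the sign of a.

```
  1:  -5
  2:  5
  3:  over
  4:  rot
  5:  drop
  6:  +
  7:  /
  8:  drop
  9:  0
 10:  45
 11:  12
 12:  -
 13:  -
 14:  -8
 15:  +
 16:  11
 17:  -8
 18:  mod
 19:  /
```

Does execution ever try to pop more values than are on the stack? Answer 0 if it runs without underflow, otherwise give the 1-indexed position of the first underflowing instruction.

-5   -> -5
5    -> -5 5
over -> -5 5 -5
rot  -> 5 -5 -5
drop -> 5 -5
+    -> 0
/  — needs 2 operands, stack has 1 → underflow

7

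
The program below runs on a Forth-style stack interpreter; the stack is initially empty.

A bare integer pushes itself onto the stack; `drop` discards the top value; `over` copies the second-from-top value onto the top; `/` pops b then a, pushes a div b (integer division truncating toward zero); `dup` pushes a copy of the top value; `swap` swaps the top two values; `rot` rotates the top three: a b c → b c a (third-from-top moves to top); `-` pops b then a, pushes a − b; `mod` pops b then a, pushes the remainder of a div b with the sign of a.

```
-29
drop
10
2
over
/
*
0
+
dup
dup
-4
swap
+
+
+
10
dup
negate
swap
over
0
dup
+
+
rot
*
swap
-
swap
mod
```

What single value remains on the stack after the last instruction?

2

-29    → [-29]
drop   → []
10     → [10]
2      → [10, 2]
over   → [10, 2, 10]
/      → [10, 0]
*      → [0]
0      → [0, 0]
+      → [0]
dup    → [0, 0]
dup    → [0, 0, 0]
-4     → [0, 0, 0, -4]
swap   → [0, 0, -4, 0]
+      → [0, 0, -4]
+      → [0, -4]
+      → [-4]
10     → [-4, 10]
dup    → [-4, 10, 10]
negate → [-4, 10, -10]
swap   → [-4, -10, 10]
over   → [-4, -10, 10, -10]
0      → [-4, -10, 10, -10, 0]
dup    → [-4, -10, 10, -10, 0, 0]
+      → [-4, -10, 10, -10, 0]
+      → [-4, -10, 10, -10]
rot    → [-4, 10, -10, -10]
*      → [-4, 10, 100]
swap   → [-4, 100, 10]
-      → [-4, 90]
swap   → [90, -4]
mod    → [2]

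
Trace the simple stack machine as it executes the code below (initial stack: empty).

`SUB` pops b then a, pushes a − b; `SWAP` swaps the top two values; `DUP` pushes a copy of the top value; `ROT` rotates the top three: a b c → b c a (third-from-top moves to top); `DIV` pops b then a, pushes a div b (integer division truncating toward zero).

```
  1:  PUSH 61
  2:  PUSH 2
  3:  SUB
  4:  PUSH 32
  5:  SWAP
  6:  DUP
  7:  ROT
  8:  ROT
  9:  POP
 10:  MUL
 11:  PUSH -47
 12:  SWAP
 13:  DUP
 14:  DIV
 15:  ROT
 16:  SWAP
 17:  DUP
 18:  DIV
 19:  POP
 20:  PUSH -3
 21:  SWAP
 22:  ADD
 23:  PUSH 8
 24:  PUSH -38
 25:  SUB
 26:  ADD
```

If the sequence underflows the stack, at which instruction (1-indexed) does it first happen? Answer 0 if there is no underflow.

15

PUSH 61  → 61
PUSH 2   → 61 2
SUB      → 59
PUSH 32  → 59 32
SWAP     → 32 59
DUP      → 32 59 59
ROT      → 59 59 32
ROT      → 59 32 59
POP      → 59 32
MUL      → 1888
PUSH -47 → 1888 -47
SWAP     → -47 1888
DUP      → -47 1888 1888
DIV      → -47 1
ROT  — needs 3 operands, stack has 2 → underflow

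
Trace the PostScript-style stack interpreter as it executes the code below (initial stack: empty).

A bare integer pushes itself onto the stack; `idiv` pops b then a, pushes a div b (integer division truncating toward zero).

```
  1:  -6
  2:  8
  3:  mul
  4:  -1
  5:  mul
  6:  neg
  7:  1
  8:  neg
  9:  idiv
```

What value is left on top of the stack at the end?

48

-6    -6
8     -6 8
mul   -48
-1    -48 -1
mul   48
neg   -48
1     -48 1
neg   -48 -1
idiv  48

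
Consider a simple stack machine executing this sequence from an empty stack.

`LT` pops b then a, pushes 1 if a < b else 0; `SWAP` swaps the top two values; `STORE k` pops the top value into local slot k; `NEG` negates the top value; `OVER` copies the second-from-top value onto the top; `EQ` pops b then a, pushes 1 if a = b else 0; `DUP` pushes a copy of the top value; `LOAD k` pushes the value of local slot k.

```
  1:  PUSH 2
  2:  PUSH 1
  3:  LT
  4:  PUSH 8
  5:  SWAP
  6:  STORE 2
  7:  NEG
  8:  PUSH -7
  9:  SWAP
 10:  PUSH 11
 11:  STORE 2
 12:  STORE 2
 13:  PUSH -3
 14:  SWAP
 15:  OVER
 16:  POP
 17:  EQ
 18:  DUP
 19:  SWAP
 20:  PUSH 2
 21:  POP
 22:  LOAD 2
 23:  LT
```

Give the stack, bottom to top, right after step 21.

[0, 0]

PUSH 2  : [2]
PUSH 1  : [2, 1]
LT      : [0]
PUSH 8  : [0, 8]
SWAP    : [8, 0]
STORE 2 : [8]
NEG     : [-8]
PUSH -7 : [-8, -7]
SWAP    : [-7, -8]
PUSH 11 : [-7, -8, 11]
STORE 2 : [-7, -8]
STORE 2 : [-7]
PUSH -3 : [-7, -3]
SWAP    : [-3, -7]
OVER    : [-3, -7, -3]
POP     : [-3, -7]
EQ      : [0]
DUP     : [0, 0]
SWAP    : [0, 0]
PUSH 2  : [0, 0, 2]
POP     : [0, 0]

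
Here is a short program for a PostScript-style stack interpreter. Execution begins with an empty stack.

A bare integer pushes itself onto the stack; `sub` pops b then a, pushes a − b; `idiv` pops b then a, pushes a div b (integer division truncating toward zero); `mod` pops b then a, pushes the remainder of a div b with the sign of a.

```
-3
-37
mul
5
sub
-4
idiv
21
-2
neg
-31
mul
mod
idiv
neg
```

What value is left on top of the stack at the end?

1

-3   -> -3
-37  -> -3 -37
mul  -> 111
5    -> 111 5
sub  -> 106
-4   -> 106 -4
idiv -> -26
21   -> -26 21
-2   -> -26 21 -2
neg  -> -26 21 2
-31  -> -26 21 2 -31
mul  -> -26 21 -62
mod  -> -26 21
idiv -> -1
neg  -> 1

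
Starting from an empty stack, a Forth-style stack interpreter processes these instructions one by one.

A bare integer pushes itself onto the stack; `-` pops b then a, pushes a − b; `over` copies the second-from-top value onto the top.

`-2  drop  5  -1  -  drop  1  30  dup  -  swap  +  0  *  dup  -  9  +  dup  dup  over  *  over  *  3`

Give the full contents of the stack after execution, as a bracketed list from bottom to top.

[9, 9, 729, 3]

-2   → -2
drop → (empty)
5    → 5
-1   → 5 -1
-    → 6
drop → (empty)
1    → 1
30   → 1 30
dup  → 1 30 30
-    → 1 0
swap → 0 1
+    → 1
0    → 1 0
*    → 0
dup  → 0 0
-    → 0
9    → 0 9
+    → 9
dup  → 9 9
dup  → 9 9 9
over → 9 9 9 9
*    → 9 9 81
over → 9 9 81 9
*    → 9 9 729
3    → 9 9 729 3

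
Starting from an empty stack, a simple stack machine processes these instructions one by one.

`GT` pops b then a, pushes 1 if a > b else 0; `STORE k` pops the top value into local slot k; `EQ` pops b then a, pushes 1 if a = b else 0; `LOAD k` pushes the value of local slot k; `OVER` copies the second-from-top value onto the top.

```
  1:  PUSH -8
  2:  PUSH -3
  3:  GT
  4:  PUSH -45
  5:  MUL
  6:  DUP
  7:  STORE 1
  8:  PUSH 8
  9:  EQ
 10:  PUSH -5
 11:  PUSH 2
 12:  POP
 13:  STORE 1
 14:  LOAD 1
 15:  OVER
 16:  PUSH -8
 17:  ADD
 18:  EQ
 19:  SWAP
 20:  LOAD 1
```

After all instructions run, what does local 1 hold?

PUSH -8  → -8
PUSH -3  → -8 -3
GT       → 0
PUSH -45 → 0 -45
MUL      → 0
DUP      → 0 0
STORE 1  → 0
PUSH 8   → 0 8
EQ       → 0
PUSH -5  → 0 -5
PUSH 2   → 0 -5 2
POP      → 0 -5
STORE 1  → 0
LOAD 1   → 0 -5
OVER     → 0 -5 0
PUSH -8  → 0 -5 0 -8
ADD      → 0 -5 -8
EQ       → 0 0
SWAP     → 0 0
LOAD 1   → 0 0 -5

-5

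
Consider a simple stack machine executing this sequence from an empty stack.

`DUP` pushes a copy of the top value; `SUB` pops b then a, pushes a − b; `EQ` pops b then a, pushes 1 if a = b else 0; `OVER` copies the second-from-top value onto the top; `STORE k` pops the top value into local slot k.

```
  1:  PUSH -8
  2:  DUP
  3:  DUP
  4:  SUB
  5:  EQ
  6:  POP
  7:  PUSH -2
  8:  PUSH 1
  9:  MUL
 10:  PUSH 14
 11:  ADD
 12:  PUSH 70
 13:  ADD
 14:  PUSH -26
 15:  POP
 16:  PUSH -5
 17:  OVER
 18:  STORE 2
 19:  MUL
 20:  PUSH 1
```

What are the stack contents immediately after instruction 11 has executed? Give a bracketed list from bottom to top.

PUSH -8  -8
DUP      -8 -8
DUP      -8 -8 -8
SUB      -8 0
EQ       0
POP      (empty)
PUSH -2  -2
PUSH 1   -2 1
MUL      -2
PUSH 14  -2 14
ADD      12

[12]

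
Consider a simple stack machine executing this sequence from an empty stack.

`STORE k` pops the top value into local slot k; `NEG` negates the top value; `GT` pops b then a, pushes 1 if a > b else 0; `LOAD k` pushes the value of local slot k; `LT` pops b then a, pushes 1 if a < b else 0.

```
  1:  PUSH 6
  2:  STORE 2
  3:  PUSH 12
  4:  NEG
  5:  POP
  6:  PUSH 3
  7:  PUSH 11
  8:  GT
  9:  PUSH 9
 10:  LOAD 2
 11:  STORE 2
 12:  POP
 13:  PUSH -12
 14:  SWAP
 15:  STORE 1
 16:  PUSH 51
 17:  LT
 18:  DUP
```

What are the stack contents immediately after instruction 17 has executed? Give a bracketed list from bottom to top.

[1]

PUSH 6    6
STORE 2   (empty)
PUSH 12   12
NEG       -12
POP       (empty)
PUSH 3    3
PUSH 11   3 11
GT        0
PUSH 9    0 9
LOAD 2    0 9 6
STORE 2   0 9
POP       0
PUSH -12  0 -12
SWAP      -12 0
STORE 1   -12
PUSH 51   -12 51
LT        1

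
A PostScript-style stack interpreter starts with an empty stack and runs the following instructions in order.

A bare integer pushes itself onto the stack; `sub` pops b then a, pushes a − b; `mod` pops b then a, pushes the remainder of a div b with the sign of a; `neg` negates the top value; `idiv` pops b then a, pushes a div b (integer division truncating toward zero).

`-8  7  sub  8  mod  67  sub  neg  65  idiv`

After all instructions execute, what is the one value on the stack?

-8    -8
7     -8 7
sub   -15
8     -15 8
mod   -7
67    -7 67
sub   -74
neg   74
65    74 65
idiv  1

1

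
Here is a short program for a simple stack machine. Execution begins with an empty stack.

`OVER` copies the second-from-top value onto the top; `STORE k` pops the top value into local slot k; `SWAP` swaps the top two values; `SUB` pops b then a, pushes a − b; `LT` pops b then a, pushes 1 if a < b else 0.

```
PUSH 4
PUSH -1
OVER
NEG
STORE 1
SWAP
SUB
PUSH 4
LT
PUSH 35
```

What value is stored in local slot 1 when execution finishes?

-4

PUSH 4  : 4
PUSH -1 : 4 -1
OVER    : 4 -1 4
NEG     : 4 -1 -4
STORE 1 : 4 -1
SWAP    : -1 4
SUB     : -5
PUSH 4  : -5 4
LT      : 1
PUSH 35 : 1 35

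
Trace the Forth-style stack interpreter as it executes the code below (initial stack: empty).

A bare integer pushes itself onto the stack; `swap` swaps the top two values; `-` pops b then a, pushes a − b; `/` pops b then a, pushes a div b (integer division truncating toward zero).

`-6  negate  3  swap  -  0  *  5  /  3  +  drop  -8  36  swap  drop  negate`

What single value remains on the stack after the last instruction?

-36

-6     -> [-6]
negate -> [6]
3      -> [6, 3]
swap   -> [3, 6]
-      -> [-3]
0      -> [-3, 0]
*      -> [0]
5      -> [0, 5]
/      -> [0]
3      -> [0, 3]
+      -> [3]
drop   -> []
-8     -> [-8]
36     -> [-8, 36]
swap   -> [36, -8]
drop   -> [36]
negate -> [-36]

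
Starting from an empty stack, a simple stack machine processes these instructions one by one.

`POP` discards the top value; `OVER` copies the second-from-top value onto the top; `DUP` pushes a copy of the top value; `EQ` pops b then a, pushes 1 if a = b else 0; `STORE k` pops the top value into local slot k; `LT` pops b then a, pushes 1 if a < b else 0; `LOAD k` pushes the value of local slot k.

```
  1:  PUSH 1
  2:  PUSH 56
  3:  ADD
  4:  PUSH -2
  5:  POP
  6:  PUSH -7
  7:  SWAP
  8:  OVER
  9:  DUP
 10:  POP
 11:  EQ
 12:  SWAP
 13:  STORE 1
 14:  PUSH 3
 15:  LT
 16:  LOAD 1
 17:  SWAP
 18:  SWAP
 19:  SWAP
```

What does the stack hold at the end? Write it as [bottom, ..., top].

PUSH 1  : [1]
PUSH 56 : [1, 56]
ADD     : [57]
PUSH -2 : [57, -2]
POP     : [57]
PUSH -7 : [57, -7]
SWAP    : [-7, 57]
OVER    : [-7, 57, -7]
DUP     : [-7, 57, -7, -7]
POP     : [-7, 57, -7]
EQ      : [-7, 0]
SWAP    : [0, -7]
STORE 1 : [0]
PUSH 3  : [0, 3]
LT      : [1]
LOAD 1  : [1, -7]
SWAP    : [-7, 1]
SWAP    : [1, -7]
SWAP    : [-7, 1]

[-7, 1]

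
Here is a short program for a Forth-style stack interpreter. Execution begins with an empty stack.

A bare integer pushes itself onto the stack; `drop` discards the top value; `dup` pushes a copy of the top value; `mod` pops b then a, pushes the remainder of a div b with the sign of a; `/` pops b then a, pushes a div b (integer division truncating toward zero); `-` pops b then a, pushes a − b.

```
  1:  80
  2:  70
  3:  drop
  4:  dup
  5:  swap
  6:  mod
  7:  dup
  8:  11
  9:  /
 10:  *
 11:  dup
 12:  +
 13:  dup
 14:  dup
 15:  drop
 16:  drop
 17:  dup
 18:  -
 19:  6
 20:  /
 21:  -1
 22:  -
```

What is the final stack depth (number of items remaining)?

80    80
70    80 70
drop  80
dup   80 80
swap  80 80
mod   0
dup   0 0
11    0 0 11
/     0 0
*     0
dup   0 0
+     0
dup   0 0
dup   0 0 0
drop  0 0
drop  0
dup   0 0
-     0
6     0 6
/     0
-1    0 -1
-     1

1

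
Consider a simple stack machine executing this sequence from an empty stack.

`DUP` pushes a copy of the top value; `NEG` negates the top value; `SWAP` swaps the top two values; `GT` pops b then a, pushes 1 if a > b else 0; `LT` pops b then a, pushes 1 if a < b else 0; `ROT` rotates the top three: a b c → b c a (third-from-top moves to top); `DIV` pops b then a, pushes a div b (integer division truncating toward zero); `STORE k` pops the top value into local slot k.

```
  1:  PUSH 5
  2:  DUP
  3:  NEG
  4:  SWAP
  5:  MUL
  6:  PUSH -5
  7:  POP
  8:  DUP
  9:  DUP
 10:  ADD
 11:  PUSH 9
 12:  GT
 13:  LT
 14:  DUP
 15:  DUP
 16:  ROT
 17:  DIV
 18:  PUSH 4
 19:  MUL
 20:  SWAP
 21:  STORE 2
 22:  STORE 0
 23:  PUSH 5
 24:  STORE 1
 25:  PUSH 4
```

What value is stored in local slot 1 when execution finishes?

PUSH 5  -> [5]
DUP     -> [5, 5]
NEG     -> [5, -5]
SWAP    -> [-5, 5]
MUL     -> [-25]
PUSH -5 -> [-25, -5]
POP     -> [-25]
DUP     -> [-25, -25]
DUP     -> [-25, -25, -25]
ADD     -> [-25, -50]
PUSH 9  -> [-25, -50, 9]
GT      -> [-25, 0]
LT      -> [1]
DUP     -> [1, 1]
DUP     -> [1, 1, 1]
ROT     -> [1, 1, 1]
DIV     -> [1, 1]
PUSH 4  -> [1, 1, 4]
MUL     -> [1, 4]
SWAP    -> [4, 1]
STORE 2 -> [4]
STORE 0 -> []
PUSH 5  -> [5]
STORE 1 -> []
PUSH 4  -> [4]

5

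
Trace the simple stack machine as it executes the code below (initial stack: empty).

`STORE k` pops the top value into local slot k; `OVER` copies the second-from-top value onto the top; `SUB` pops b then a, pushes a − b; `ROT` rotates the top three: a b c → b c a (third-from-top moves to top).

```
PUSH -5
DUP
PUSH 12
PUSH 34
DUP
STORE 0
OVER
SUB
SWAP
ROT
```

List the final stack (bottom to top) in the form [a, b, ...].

[-5, 22, 12, -5]

PUSH -5  [-5]
DUP      [-5, -5]
PUSH 12  [-5, -5, 12]
PUSH 34  [-5, -5, 12, 34]
DUP      [-5, -5, 12, 34, 34]
STORE 0  [-5, -5, 12, 34]
OVER     [-5, -5, 12, 34, 12]
SUB      [-5, -5, 12, 22]
SWAP     [-5, -5, 22, 12]
ROT      [-5, 22, 12, -5]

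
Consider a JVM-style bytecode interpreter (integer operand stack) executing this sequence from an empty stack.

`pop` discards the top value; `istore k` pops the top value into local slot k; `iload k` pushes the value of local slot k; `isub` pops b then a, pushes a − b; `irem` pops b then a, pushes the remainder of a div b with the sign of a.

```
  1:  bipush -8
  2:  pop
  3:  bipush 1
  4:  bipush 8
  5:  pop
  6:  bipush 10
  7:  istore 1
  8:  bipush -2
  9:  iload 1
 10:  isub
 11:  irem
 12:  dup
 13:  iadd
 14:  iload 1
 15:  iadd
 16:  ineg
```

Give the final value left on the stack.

bipush -8 : -8
pop       : (empty)
bipush 1  : 1
bipush 8  : 1 8
pop       : 1
bipush 10 : 1 10
istore 1  : 1
bipush -2 : 1 -2
iload 1   : 1 -2 10
isub      : 1 -12
irem      : 1
dup       : 1 1
iadd      : 2
iload 1   : 2 10
iadd      : 12
ineg      : -12

-12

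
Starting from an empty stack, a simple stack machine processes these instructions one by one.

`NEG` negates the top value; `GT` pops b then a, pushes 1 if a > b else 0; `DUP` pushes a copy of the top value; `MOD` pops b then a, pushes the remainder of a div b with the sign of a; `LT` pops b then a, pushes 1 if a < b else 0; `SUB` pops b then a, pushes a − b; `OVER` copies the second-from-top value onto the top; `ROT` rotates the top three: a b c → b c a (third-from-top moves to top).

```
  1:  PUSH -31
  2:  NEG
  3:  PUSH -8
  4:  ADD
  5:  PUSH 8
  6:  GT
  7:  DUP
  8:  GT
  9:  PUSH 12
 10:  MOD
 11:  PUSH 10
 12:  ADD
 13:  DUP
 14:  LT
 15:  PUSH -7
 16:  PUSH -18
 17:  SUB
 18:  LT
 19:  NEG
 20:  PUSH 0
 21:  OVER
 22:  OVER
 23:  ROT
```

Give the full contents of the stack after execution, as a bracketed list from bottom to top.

PUSH -31  -31
NEG       31
PUSH -8   31 -8
ADD       23
PUSH 8    23 8
GT        1
DUP       1 1
GT        0
PUSH 12   0 12
MOD       0
PUSH 10   0 10
ADD       10
DUP       10 10
LT        0
PUSH -7   0 -7
PUSH -18  0 -7 -18
SUB       0 11
LT        1
NEG       -1
PUSH 0    -1 0
OVER      -1 0 -1
OVER      -1 0 -1 0
ROT       -1 -1 0 0

[-1, -1, 0, 0]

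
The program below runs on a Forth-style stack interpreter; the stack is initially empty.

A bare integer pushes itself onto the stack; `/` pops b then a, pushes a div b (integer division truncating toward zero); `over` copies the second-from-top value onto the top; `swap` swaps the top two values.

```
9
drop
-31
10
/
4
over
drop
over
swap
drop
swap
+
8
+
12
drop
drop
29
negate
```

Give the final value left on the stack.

9      -> [9]
drop   -> []
-31    -> [-31]
10     -> [-31, 10]
/      -> [-3]
4      -> [-3, 4]
over   -> [-3, 4, -3]
drop   -> [-3, 4]
over   -> [-3, 4, -3]
swap   -> [-3, -3, 4]
drop   -> [-3, -3]
swap   -> [-3, -3]
+      -> [-6]
8      -> [-6, 8]
+      -> [2]
12     -> [2, 12]
drop   -> [2]
drop   -> []
29     -> [29]
negate -> [-29]

-29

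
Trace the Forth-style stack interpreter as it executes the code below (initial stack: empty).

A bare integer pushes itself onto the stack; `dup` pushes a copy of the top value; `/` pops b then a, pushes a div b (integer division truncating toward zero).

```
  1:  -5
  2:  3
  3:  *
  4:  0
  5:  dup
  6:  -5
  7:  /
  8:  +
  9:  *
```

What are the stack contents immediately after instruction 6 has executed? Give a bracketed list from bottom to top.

[-15, 0, 0, -5]

-5  -> -5
3   -> -5 3
*   -> -15
0   -> -15 0
dup -> -15 0 0
-5  -> -15 0 0 -5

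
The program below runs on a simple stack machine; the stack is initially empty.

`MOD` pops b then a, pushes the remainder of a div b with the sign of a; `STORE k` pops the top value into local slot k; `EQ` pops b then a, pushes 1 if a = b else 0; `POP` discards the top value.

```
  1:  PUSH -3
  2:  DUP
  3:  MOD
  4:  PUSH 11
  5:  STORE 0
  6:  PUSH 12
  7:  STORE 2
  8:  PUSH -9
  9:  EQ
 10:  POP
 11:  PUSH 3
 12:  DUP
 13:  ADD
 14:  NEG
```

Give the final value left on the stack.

-6

PUSH -3 -> [-3]
DUP     -> [-3, -3]
MOD     -> [0]
PUSH 11 -> [0, 11]
STORE 0 -> [0]
PUSH 12 -> [0, 12]
STORE 2 -> [0]
PUSH -9 -> [0, -9]
EQ      -> [0]
POP     -> []
PUSH 3  -> [3]
DUP     -> [3, 3]
ADD     -> [6]
NEG     -> [-6]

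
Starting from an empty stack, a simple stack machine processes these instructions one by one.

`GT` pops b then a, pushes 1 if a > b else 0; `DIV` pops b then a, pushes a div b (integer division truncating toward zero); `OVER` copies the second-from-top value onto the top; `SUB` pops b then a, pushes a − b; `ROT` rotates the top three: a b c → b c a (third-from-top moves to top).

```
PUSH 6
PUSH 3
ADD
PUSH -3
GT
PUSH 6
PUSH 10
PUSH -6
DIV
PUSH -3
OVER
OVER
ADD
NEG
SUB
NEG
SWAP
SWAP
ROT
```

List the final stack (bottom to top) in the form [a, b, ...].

PUSH 6   6
PUSH 3   6 3
ADD      9
PUSH -3  9 -3
GT       1
PUSH 6   1 6
PUSH 10  1 6 10
PUSH -6  1 6 10 -6
DIV      1 6 -1
PUSH -3  1 6 -1 -3
OVER     1 6 -1 -3 -1
OVER     1 6 -1 -3 -1 -3
ADD      1 6 -1 -3 -4
NEG      1 6 -1 -3 4
SUB      1 6 -1 -7
NEG      1 6 -1 7
SWAP     1 6 7 -1
SWAP     1 6 -1 7
ROT      1 -1 7 6

[1, -1, 7, 6]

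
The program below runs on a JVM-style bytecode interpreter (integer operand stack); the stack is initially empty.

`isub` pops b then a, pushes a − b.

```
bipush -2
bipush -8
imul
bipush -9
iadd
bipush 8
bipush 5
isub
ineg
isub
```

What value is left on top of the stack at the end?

bipush -2  [-2]
bipush -8  [-2, -8]
imul       [16]
bipush -9  [16, -9]
iadd       [7]
bipush 8   [7, 8]
bipush 5   [7, 8, 5]
isub       [7, 3]
ineg       [7, -3]
isub       [10]

10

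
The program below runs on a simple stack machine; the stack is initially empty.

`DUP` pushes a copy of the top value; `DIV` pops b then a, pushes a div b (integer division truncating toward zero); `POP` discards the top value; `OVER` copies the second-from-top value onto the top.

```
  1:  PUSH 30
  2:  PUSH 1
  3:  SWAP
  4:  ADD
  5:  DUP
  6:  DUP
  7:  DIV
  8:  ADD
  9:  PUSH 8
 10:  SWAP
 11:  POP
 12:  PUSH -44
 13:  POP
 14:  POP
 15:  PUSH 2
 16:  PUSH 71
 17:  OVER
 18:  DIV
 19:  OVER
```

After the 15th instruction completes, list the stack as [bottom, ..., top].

[2]

PUSH 30  -> [30]
PUSH 1   -> [30, 1]
SWAP     -> [1, 30]
ADD      -> [31]
DUP      -> [31, 31]
DUP      -> [31, 31, 31]
DIV      -> [31, 1]
ADD      -> [32]
PUSH 8   -> [32, 8]
SWAP     -> [8, 32]
POP      -> [8]
PUSH -44 -> [8, -44]
POP      -> [8]
POP      -> []
PUSH 2   -> [2]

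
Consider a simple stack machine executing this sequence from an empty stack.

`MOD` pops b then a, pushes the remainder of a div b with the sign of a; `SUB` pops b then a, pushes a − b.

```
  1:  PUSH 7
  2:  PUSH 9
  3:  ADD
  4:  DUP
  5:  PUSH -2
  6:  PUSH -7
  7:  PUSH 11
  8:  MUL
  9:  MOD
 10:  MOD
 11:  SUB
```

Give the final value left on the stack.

PUSH 7  : [7]
PUSH 9  : [7, 9]
ADD     : [16]
DUP     : [16, 16]
PUSH -2 : [16, 16, -2]
PUSH -7 : [16, 16, -2, -7]
PUSH 11 : [16, 16, -2, -7, 11]
MUL     : [16, 16, -2, -77]
MOD     : [16, 16, -2]
MOD     : [16, 0]
SUB     : [16]

16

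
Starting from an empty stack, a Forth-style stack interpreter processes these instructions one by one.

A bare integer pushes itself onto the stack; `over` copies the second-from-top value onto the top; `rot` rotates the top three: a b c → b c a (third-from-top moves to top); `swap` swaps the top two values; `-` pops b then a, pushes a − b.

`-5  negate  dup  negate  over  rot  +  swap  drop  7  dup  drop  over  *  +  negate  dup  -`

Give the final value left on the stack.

0

-5      -5
negate  5
dup     5 5
negate  5 -5
over    5 -5 5
rot     -5 5 5
+       -5 10
swap    10 -5
drop    10
7       10 7
dup     10 7 7
drop    10 7
over    10 7 10
*       10 70
+       80
negate  -80
dup     -80 -80
-       0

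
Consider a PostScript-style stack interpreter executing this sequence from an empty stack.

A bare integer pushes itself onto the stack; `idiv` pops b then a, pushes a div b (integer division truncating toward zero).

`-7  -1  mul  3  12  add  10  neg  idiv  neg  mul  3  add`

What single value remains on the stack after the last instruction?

-7    -7
-1    -7 -1
mul   7
3     7 3
12    7 3 12
add   7 15
10    7 15 10
neg   7 15 -10
idiv  7 -1
neg   7 1
mul   7
3     7 3
add   10

10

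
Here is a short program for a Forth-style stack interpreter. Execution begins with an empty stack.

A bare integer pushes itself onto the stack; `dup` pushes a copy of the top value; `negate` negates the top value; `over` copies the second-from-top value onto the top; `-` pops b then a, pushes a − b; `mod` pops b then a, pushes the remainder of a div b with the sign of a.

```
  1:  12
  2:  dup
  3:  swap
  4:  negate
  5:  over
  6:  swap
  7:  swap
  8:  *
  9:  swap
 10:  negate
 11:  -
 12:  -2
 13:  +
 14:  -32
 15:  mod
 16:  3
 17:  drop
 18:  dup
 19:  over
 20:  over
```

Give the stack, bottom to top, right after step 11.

12      12
dup     12 12
swap    12 12
negate  12 -12
over    12 -12 12
swap    12 12 -12
swap    12 -12 12
*       12 -144
swap    -144 12
negate  -144 -12
-       -132

[-132]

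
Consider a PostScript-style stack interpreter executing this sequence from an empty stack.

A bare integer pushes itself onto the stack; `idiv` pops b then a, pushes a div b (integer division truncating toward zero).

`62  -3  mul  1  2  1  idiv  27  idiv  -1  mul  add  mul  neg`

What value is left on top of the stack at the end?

186

62   : 62
-3   : 62 -3
mul  : -186
1    : -186 1
2    : -186 1 2
1    : -186 1 2 1
idiv : -186 1 2
27   : -186 1 2 27
idiv : -186 1 0
-1   : -186 1 0 -1
mul  : -186 1 0
add  : -186 1
mul  : -186
neg  : 186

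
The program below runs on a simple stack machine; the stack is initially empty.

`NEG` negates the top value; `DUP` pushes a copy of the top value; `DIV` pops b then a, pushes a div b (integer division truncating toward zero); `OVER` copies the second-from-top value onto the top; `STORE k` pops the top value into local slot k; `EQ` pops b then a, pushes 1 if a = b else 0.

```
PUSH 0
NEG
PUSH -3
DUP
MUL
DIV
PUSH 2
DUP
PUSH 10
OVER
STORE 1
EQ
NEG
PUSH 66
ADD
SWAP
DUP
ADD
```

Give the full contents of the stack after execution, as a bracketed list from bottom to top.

PUSH 0   [0]
NEG      [0]
PUSH -3  [0, -3]
DUP      [0, -3, -3]
MUL      [0, 9]
DIV      [0]
PUSH 2   [0, 2]
DUP      [0, 2, 2]
PUSH 10  [0, 2, 2, 10]
OVER     [0, 2, 2, 10, 2]
STORE 1  [0, 2, 2, 10]
EQ       [0, 2, 0]
NEG      [0, 2, 0]
PUSH 66  [0, 2, 0, 66]
ADD      [0, 2, 66]
SWAP     [0, 66, 2]
DUP      [0, 66, 2, 2]
ADD      [0, 66, 4]

[0, 66, 4]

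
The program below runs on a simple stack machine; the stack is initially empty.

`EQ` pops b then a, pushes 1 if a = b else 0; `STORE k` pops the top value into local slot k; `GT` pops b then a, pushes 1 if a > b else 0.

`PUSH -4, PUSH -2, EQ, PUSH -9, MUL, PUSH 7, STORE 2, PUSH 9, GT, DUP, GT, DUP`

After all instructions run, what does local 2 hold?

PUSH -4 -> -4
PUSH -2 -> -4 -2
EQ      -> 0
PUSH -9 -> 0 -9
MUL     -> 0
PUSH 7  -> 0 7
STORE 2 -> 0
PUSH 9  -> 0 9
GT      -> 0
DUP     -> 0 0
GT      -> 0
DUP     -> 0 0

7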